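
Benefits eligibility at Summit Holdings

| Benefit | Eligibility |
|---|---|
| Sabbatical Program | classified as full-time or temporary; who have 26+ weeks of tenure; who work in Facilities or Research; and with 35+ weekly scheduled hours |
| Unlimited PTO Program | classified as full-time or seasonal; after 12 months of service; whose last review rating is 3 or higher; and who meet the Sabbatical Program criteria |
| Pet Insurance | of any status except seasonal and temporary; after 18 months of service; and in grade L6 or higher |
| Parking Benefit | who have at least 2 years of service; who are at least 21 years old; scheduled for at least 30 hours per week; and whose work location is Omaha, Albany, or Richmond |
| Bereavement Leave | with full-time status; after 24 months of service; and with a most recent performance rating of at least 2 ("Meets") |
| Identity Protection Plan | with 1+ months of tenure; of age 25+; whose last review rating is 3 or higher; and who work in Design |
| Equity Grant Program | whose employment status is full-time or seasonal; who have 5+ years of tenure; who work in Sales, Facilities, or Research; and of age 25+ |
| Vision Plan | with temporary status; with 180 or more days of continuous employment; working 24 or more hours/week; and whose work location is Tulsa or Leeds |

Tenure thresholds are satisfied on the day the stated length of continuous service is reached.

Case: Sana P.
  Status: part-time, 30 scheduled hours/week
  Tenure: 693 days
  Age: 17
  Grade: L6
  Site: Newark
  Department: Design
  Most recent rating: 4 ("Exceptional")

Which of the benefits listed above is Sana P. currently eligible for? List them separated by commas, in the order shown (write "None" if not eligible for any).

Pet Insurance

Sabbatical Program — status part-time ✗ (requires full-time or temporary) → not eligible.
Unlimited PTO Program — status part-time ✗ (requires full-time or seasonal) → not eligible.
Pet Insurance — status part-time ✓ (not excluded); service 693 days ≥ 18 months (≈540 days) ✓; grade L6 ≥ L6 ✓ → eligible.
Parking Benefit — service 693 days < 2 years (≈730 days) ✗ → not eligible.
Bereavement Leave — status part-time ✗ (requires full-time) → not eligible.
Identity Protection Plan — service 693 days ≥ 1 month (≈30 days) ✓; age 17 < 25 ✗ → not eligible.
Equity Grant Program — status part-time ✗ (requires full-time or seasonal) → not eligible.
Vision Plan — status part-time ✗ (requires temporary) → not eligible.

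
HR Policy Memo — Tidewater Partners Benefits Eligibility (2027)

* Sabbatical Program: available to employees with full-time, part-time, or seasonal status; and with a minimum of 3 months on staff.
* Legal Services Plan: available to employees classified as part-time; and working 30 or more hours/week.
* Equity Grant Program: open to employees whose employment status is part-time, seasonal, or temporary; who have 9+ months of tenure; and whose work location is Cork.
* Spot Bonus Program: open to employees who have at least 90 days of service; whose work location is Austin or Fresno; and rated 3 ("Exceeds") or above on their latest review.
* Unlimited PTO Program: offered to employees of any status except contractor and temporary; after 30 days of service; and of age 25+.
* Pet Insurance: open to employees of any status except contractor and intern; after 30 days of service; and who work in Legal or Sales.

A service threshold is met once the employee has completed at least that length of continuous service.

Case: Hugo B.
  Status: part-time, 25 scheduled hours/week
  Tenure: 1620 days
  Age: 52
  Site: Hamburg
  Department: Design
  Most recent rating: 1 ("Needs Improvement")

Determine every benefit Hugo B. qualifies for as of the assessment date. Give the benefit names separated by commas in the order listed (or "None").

Sabbatical Program — status part-time ✓; service 1620 days ≥ 3 months (≈90 days) ✓ → eligible.
Legal Services Plan — status part-time ✓; 25 hrs/wk < 30 ✗ → not eligible.
Equity Grant Program — status part-time ✓; service 1620 days ≥ 9 months (≈270 days) ✓; site Hamburg ✗ (not Cork) → not eligible.
Spot Bonus Program — service 1620 days ≥ 90 days ✓; site Hamburg ✗ (not Austin or Fresno) → not eligible.
Unlimited PTO Program — status part-time ✓ (not excluded); service 1620 days ≥ 30 days ✓; age 52 ≥ 25 ✓ → eligible.
Pet Insurance — status part-time ✓ (not excluded); service 1620 days ≥ 30 days ✓; dept Design ✗ → not eligible.

Sabbatical Program, Unlimited PTO Program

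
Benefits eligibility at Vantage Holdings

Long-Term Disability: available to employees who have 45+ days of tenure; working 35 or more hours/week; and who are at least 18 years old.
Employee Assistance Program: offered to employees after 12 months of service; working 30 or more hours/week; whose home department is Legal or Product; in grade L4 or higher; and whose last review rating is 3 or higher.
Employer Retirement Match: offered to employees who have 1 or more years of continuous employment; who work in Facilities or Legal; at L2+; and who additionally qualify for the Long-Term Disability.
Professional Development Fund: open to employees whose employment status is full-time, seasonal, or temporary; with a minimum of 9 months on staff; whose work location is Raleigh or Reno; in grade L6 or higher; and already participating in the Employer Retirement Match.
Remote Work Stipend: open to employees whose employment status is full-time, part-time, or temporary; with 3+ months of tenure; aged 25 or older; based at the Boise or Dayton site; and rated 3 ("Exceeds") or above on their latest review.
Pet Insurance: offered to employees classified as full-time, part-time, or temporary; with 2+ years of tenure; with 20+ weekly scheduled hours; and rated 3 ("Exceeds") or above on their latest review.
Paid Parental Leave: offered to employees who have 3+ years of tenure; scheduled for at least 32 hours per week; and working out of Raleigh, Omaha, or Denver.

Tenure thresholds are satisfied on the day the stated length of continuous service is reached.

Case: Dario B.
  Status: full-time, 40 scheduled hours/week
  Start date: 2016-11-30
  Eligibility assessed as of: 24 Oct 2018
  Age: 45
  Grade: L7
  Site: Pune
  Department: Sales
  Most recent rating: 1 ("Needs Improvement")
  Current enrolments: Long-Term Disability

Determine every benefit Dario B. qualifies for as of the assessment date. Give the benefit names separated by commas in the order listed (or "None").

Long-Term Disability

Service from 2016-11-30 to 24 Oct 2018: 693 days.
Long-Term Disability — service 693 days ≥ 45 days ✓; 40 hrs/wk ≥ 35 ✓; age 45 ≥ 18 ✓ → eligible.
Employee Assistance Program — service 693 days ≥ 12 months (≈360 days) ✓; 40 hrs/wk ≥ 30 ✓; dept Sales ✗ → not eligible.
Employer Retirement Match — service 693 days ≥ 1 year (≈365 days) ✓; dept Sales ✗ → not eligible.
Professional Development Fund — status full-time ✓; service 693 days ≥ 9 months (≈270 days) ✓; site Pune ✗ (not Raleigh or Reno) → not eligible.
Remote Work Stipend — status full-time ✓; service 693 days ≥ 3 months (≈90 days) ✓; age 45 ≥ 25 ✓; site Pune ✗ (not Boise or Dayton) → not eligible.
Pet Insurance — status full-time ✓; service 693 days < 2 years (≈730 days) ✗ → not eligible.
Paid Parental Leave — service 693 days < 3 years (≈1095 days) ✗ → not eligible.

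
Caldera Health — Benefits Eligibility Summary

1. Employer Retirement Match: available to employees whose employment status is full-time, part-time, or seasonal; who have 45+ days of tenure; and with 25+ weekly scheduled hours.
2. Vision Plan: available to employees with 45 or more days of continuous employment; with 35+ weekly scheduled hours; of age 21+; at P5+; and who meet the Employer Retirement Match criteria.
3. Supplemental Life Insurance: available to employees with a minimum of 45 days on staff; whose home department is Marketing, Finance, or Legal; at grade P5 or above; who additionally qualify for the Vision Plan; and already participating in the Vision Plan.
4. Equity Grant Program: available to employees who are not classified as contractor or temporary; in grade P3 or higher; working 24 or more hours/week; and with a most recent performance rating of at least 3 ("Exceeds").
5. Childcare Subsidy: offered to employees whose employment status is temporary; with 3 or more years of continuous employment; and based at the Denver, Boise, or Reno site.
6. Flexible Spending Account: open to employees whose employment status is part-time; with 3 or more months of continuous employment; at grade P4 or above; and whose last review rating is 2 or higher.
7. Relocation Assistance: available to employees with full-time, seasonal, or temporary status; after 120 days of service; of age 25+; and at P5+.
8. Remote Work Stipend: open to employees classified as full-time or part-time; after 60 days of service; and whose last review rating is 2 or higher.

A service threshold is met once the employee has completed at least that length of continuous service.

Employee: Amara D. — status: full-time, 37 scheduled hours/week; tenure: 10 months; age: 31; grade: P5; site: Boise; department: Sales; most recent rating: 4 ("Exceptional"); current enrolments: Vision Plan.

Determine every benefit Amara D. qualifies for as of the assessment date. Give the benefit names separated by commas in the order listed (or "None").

Employer Retirement Match — status full-time ✓; service 10 months ≥ 45 days ✓; 37 hrs/wk ≥ 25 ✓ → eligible.
Vision Plan — service 10 months ≥ 45 days ✓; 37 hrs/wk ≥ 35 ✓; age 31 ≥ 21 ✓; grade P5 ≥ P5 ✓; eligible for Employer Retirement Match ✓ → eligible.
Supplemental Life Insurance — service 10 months ≥ 45 days ✓; dept Sales ✗ → not eligible.
Equity Grant Program — status full-time ✓ (not excluded); grade P5 ≥ P3 ✓; 37 hrs/wk ≥ 24 ✓; rating 4 ≥ 3 ✓ → eligible.
Childcare Subsidy — status full-time ✗ (requires temporary) → not eligible.
Flexible Spending Account — status full-time ✗ (requires part-time) → not eligible.
Relocation Assistance — status full-time ✓; service 10 months ≥ 120 days ✓; age 31 ≥ 25 ✓; grade P5 ≥ P5 ✓ → eligible.
Remote Work Stipend — status full-time ✓; service 10 months ≥ 60 days ✓; rating 4 ≥ 2 ✓ → eligible.

Employer Retirement Match, Vision Plan, Equity Grant Program, Relocation Assistance, Remote Work Stipend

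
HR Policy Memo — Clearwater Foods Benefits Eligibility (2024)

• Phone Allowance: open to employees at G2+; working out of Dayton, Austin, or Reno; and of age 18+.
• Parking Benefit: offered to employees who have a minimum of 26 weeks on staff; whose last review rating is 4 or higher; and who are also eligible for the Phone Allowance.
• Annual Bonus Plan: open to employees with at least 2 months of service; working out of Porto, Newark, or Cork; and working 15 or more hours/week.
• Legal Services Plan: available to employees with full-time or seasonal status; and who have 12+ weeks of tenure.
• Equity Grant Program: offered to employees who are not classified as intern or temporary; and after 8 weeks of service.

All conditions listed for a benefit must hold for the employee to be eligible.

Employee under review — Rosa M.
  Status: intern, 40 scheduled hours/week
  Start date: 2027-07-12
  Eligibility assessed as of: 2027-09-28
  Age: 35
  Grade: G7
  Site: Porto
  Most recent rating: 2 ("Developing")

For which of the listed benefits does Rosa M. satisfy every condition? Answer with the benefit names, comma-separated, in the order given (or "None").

Service from 2027-07-12 to 2027-09-28: 78 days.
Phone Allowance — grade G7 ≥ G2 ✓; site Porto ✗ (not Dayton, Austin, or Reno) → not eligible.
Parking Benefit — service 78 days < 26 weeks (≈182 days) ✗ → not eligible.
Annual Bonus Plan — service 78 days ≥ 2 months (≈60 days) ✓; site Porto ✓; 40 hrs/wk ≥ 15 ✓ → eligible.
Legal Services Plan — status intern ✗ (requires full-time or seasonal) → not eligible.
Equity Grant Program — status intern ✗ (excluded) → not eligible.

Annual Bonus Plan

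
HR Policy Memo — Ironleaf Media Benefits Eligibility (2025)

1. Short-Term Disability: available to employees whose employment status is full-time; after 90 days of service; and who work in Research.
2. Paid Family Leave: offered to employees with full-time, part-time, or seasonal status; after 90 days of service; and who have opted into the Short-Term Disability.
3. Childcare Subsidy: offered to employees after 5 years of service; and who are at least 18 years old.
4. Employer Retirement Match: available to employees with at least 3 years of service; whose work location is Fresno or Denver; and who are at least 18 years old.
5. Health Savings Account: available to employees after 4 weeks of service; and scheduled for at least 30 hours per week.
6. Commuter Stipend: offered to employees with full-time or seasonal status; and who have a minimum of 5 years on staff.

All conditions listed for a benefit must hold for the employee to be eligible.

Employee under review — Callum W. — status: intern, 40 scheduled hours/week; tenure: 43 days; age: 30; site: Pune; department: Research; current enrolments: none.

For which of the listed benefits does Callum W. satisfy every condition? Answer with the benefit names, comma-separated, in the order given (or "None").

Health Savings Account

Short-Term Disability — status intern ✗ (requires full-time) → not eligible.
Paid Family Leave — status intern ✗ (requires full-time, part-time, or seasonal) → not eligible.
Childcare Subsidy — service 43 days < 5 years (≈1825 days) ✗ → not eligible.
Employer Retirement Match — service 43 days < 3 years (≈1095 days) ✗ → not eligible.
Health Savings Account — service 43 days ≥ 4 weeks (≈28 days) ✓; 40 hrs/wk ≥ 30 ✓ → eligible.
Commuter Stipend — status intern ✗ (requires full-time or seasonal) → not eligible.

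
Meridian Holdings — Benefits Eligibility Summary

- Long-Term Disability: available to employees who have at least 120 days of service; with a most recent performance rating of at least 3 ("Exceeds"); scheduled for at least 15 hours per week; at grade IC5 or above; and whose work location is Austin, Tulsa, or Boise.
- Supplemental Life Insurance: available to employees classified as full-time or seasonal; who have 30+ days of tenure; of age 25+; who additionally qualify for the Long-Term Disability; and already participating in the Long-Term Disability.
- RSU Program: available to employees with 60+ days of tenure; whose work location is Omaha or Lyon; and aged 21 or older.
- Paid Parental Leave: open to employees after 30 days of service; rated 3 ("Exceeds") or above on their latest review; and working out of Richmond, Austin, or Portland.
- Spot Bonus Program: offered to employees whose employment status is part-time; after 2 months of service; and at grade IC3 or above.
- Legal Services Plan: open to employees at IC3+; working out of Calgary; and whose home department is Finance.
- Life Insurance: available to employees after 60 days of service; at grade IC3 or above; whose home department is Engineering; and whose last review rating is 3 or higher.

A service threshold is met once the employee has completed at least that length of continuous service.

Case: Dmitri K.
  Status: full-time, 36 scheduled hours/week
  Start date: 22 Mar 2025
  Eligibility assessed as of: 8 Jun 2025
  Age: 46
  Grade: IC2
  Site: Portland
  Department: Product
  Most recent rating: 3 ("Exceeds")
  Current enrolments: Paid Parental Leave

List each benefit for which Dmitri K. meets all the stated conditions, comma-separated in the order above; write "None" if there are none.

Service from 22 Mar 2025 to 8 Jun 2025: 78 days.
Long-Term Disability — service 78 days < 120 days ✗ → not eligible.
Supplemental Life Insurance — status full-time ✓; service 78 days ≥ 30 days ✓; age 46 ≥ 25 ✓; not eligible for Long-Term Disability ✗ → not eligible.
RSU Program — service 78 days ≥ 60 days ✓; site Portland ✗ (not Omaha or Lyon) → not eligible.
Paid Parental Leave — service 78 days ≥ 30 days ✓; rating 3 ≥ 3 ✓; site Portland ✓ → eligible.
Spot Bonus Program — status full-time ✗ (requires part-time) → not eligible.
Legal Services Plan — grade IC2 < IC3 ✗ → not eligible.
Life Insurance — service 78 days ≥ 60 days ✓; grade IC2 < IC3 ✗ → not eligible.

Paid Parental Leave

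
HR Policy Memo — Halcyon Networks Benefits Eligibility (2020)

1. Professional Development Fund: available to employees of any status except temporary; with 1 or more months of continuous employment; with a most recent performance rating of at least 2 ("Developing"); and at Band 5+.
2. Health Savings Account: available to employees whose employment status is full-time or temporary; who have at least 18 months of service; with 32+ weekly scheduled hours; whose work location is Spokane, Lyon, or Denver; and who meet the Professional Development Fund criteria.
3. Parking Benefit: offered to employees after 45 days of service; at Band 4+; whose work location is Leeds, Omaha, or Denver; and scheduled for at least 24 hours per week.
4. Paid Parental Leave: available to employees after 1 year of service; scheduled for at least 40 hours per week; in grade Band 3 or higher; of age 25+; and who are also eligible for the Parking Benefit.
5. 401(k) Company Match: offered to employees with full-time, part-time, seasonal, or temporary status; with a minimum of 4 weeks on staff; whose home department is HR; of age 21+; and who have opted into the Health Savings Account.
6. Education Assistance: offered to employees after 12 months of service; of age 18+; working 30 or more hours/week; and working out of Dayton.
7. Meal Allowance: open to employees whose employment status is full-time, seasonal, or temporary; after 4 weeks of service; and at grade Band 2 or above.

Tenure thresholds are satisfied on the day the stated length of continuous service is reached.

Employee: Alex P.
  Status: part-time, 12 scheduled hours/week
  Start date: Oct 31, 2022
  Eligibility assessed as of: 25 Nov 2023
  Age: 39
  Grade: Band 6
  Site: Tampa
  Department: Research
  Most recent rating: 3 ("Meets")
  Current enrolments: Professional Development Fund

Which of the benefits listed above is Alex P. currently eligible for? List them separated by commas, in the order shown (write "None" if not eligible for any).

Professional Development Fund

Service from Oct 31, 2022 to 25 Nov 2023: 390 days.
Professional Development Fund — status part-time ✓ (not excluded); service 390 days ≥ 1 month (≈30 days) ✓; rating 3 ≥ 2 ✓; grade Band 6 ≥ Band 5 ✓ → eligible.
Health Savings Account — status part-time ✗ (requires full-time or temporary) → not eligible.
Parking Benefit — service 390 days ≥ 45 days ✓; grade Band 6 ≥ Band 4 ✓; site Tampa ✗ (not Leeds, Omaha, or Denver) → not eligible.
Paid Parental Leave — service 390 days ≥ 1 year (≈365 days) ✓; 12 hrs/wk < 40 ✗ → not eligible.
401(k) Company Match — status part-time ✓; service 390 days ≥ 4 weeks (≈28 days) ✓; dept Research ✗ → not eligible.
Education Assistance — service 390 days ≥ 12 months (≈360 days) ✓; age 39 ≥ 18 ✓; 12 hrs/wk < 30 ✗ → not eligible.
Meal Allowance — status part-time ✗ (requires full-time, seasonal, or temporary) → not eligible.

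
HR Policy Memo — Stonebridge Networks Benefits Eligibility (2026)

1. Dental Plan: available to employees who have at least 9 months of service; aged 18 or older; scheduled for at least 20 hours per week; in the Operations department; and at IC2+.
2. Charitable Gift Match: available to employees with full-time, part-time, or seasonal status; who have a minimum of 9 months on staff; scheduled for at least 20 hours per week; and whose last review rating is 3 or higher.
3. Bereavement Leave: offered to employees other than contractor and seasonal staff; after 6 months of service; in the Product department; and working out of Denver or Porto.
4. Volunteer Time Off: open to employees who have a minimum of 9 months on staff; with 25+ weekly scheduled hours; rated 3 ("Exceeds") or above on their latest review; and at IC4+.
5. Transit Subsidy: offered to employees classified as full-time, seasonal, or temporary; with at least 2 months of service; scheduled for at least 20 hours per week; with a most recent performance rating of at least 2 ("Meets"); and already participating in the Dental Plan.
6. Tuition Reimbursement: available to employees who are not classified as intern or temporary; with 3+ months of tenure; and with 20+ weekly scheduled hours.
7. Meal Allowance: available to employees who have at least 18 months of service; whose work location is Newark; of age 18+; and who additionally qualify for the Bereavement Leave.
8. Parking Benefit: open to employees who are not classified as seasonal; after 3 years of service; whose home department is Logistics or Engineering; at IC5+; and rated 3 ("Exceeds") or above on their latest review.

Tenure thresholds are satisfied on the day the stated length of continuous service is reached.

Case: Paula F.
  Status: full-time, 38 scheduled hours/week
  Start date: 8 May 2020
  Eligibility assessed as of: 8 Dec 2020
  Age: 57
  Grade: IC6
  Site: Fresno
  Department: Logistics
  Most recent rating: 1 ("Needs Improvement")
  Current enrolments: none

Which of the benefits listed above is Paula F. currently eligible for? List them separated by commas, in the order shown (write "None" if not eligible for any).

Tuition Reimbursement

Service from 8 May 2020 to 8 Dec 2020: 214 days.
Dental Plan — service 214 days < 9 months (≈270 days) ✗ → not eligible.
Charitable Gift Match — status full-time ✓; service 214 days < 9 months (≈270 days) ✗ → not eligible.
Bereavement Leave — status full-time ✓ (not excluded); service 214 days ≥ 6 months (≈180 days) ✓; dept Logistics ✗ → not eligible.
Volunteer Time Off — service 214 days < 9 months (≈270 days) ✗ → not eligible.
Transit Subsidy — status full-time ✓; service 214 days ≥ 2 months (≈60 days) ✓; 38 hrs/wk ≥ 20 ✓; rating 1 < 2 ✗ → not eligible.
Tuition Reimbursement — status full-time ✓ (not excluded); service 214 days ≥ 3 months (≈90 days) ✓; 38 hrs/wk ≥ 20 ✓ → eligible.
Meal Allowance — service 214 days < 18 months (≈540 days) ✗ → not eligible.
Parking Benefit — status full-time ✓ (not excluded); service 214 days < 3 years (≈1095 days) ✗ → not eligible.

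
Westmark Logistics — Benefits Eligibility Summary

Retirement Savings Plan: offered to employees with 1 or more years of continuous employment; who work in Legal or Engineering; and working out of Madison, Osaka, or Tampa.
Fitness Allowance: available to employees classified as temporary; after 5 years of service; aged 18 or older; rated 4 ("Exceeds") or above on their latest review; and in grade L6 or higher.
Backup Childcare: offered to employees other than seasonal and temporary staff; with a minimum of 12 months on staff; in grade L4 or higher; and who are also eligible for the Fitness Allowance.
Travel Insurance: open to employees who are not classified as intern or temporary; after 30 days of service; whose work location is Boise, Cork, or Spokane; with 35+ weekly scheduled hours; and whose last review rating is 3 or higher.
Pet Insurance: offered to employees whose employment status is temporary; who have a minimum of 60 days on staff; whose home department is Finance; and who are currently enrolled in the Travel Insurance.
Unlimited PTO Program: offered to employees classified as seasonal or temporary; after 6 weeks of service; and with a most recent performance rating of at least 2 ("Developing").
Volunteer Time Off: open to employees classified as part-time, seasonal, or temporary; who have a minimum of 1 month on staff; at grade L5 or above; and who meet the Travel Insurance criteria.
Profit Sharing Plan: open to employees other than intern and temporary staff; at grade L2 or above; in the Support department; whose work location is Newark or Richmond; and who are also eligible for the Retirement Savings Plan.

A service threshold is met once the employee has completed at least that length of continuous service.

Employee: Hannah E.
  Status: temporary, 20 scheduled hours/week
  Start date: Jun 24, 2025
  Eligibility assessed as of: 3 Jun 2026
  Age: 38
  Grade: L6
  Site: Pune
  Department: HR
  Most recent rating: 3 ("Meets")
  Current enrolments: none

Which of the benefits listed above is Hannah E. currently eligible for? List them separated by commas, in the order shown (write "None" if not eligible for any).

Service from Jun 24, 2025 to 3 Jun 2026: 344 days.
Retirement Savings Plan — service 344 days < 1 year (≈365 days) ✗ → not eligible.
Fitness Allowance — status temporary ✓; service 344 days < 5 years (≈1825 days) ✗ → not eligible.
Backup Childcare — status temporary ✗ (excluded) → not eligible.
Travel Insurance — status temporary ✗ (excluded) → not eligible.
Pet Insurance — status temporary ✓; service 344 days ≥ 60 days ✓; dept HR ✗ → not eligible.
Unlimited PTO Program — status temporary ✓; service 344 days ≥ 6 weeks (≈42 days) ✓; rating 3 ≥ 2 ✓ → eligible.
Volunteer Time Off — status temporary ✓; service 344 days ≥ 1 month (≈30 days) ✓; grade L6 ≥ L5 ✓; not eligible for Travel Insurance ✗ → not eligible.
Profit Sharing Plan — status temporary ✗ (excluded) → not eligible.

Unlimited PTO Program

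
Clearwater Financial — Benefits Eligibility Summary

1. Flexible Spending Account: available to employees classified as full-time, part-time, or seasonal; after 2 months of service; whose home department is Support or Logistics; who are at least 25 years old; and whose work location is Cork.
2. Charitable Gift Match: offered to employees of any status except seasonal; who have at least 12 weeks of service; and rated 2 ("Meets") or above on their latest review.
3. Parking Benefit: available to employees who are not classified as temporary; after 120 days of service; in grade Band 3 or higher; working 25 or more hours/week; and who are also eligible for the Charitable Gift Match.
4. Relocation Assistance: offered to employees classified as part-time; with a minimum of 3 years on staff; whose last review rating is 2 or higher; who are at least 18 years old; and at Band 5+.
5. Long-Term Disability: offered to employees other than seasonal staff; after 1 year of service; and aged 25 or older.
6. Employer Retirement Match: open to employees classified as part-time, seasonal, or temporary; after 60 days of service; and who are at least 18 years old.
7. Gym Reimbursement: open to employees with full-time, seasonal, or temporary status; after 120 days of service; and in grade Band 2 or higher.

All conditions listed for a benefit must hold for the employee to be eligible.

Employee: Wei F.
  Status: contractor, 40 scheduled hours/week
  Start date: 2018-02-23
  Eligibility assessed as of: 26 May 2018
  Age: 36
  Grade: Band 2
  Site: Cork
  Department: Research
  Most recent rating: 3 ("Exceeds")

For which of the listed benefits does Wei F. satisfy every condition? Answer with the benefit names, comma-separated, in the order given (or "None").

Service from 2018-02-23 to 26 May 2018: 92 days.
Flexible Spending Account — status contractor ✗ (requires full-time, part-time, or seasonal) → not eligible.
Charitable Gift Match — status contractor ✓ (not excluded); service 92 days ≥ 12 weeks (≈84 days) ✓; rating 3 ≥ 2 ✓ → eligible.
Parking Benefit — status contractor ✓ (not excluded); service 92 days < 120 days ✗ → not eligible.
Relocation Assistance — status contractor ✗ (requires part-time) → not eligible.
Long-Term Disability — status contractor ✓ (not excluded); service 92 days < 1 year (≈365 days) ✗ → not eligible.
Employer Retirement Match — status contractor ✗ (requires part-time, seasonal, or temporary) → not eligible.
Gym Reimbursement — status contractor ✗ (requires full-time, seasonal, or temporary) → not eligible.

Charitable Gift Match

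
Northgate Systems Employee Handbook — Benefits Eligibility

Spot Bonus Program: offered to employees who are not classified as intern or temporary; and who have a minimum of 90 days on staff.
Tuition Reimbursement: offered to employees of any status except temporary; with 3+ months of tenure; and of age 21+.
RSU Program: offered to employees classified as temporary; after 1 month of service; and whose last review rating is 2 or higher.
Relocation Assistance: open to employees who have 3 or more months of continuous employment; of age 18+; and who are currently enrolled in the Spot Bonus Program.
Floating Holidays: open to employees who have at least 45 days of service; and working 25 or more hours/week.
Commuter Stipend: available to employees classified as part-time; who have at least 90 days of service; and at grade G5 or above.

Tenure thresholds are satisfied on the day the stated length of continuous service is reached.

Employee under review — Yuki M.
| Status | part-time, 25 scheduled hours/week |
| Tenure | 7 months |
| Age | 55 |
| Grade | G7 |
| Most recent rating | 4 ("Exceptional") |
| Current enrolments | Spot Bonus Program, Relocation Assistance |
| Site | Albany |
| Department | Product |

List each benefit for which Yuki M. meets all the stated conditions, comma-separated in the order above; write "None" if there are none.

Spot Bonus Program, Tuition Reimbursement, Relocation Assistance, Floating Holidays, Commuter Stipend

Spot Bonus Program — status part-time ✓ (not excluded); service 7 months ≥ 90 days ✓ → eligible.
Tuition Reimbursement — status part-time ✓ (not excluded); service 7 months ≥ 3 months ✓; age 55 ≥ 21 ✓ → eligible.
RSU Program — status part-time ✗ (requires temporary) → not eligible.
Relocation Assistance — service 7 months ≥ 3 months ✓; age 55 ≥ 18 ✓; enrolled in Spot Bonus Program ✓ → eligible.
Floating Holidays — service 7 months ≥ 45 days ✓; 25 hrs/wk ≥ 25 ✓ → eligible.
Commuter Stipend — status part-time ✓; service 7 months ≥ 90 days ✓; grade G7 ≥ G5 ✓ → eligible.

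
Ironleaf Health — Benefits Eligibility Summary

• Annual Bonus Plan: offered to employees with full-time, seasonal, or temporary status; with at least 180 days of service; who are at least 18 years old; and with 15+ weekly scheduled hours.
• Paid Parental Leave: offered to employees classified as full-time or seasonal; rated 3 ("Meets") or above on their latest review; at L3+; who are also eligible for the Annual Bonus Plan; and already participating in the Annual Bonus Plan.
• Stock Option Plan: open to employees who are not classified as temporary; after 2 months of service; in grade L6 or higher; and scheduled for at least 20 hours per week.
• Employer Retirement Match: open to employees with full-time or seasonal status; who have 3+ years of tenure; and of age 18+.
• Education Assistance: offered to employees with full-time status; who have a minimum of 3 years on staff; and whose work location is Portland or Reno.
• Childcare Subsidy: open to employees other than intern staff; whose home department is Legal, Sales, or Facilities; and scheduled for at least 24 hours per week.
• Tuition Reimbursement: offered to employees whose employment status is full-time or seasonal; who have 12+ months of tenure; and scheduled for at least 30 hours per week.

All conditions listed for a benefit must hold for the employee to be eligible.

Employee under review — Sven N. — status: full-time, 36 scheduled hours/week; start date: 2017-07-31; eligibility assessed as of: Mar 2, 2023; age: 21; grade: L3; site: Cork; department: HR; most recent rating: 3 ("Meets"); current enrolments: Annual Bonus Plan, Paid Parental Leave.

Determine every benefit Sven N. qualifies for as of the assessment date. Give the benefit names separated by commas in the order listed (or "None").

Annual Bonus Plan, Paid Parental Leave, Employer Retirement Match, Tuition Reimbursement

Service from 2017-07-31 to Mar 2, 2023: 2040 days.
Annual Bonus Plan — status full-time ✓; service 2040 days ≥ 180 days ✓; age 21 ≥ 18 ✓; 36 hrs/wk ≥ 15 ✓ → eligible.
Paid Parental Leave — status full-time ✓; rating 3 ≥ 3 ✓; grade L3 ≥ L3 ✓; eligible for Annual Bonus Plan ✓; enrolled in Annual Bonus Plan ✓ → eligible.
Stock Option Plan — status full-time ✓ (not excluded); service 2040 days ≥ 2 months (≈60 days) ✓; grade L3 < L6 ✗ → not eligible.
Employer Retirement Match — status full-time ✓; service 2040 days ≥ 3 years (≈1095 days) ✓; age 21 ≥ 18 ✓ → eligible.
Education Assistance — status full-time ✓; service 2040 days ≥ 3 years (≈1095 days) ✓; site Cork ✗ (not Portland or Reno) → not eligible.
Childcare Subsidy — status full-time ✓ (not excluded); dept HR ✗ → not eligible.
Tuition Reimbursement — status full-time ✓; service 2040 days ≥ 12 months (≈360 days) ✓; 36 hrs/wk ≥ 30 ✓ → eligible.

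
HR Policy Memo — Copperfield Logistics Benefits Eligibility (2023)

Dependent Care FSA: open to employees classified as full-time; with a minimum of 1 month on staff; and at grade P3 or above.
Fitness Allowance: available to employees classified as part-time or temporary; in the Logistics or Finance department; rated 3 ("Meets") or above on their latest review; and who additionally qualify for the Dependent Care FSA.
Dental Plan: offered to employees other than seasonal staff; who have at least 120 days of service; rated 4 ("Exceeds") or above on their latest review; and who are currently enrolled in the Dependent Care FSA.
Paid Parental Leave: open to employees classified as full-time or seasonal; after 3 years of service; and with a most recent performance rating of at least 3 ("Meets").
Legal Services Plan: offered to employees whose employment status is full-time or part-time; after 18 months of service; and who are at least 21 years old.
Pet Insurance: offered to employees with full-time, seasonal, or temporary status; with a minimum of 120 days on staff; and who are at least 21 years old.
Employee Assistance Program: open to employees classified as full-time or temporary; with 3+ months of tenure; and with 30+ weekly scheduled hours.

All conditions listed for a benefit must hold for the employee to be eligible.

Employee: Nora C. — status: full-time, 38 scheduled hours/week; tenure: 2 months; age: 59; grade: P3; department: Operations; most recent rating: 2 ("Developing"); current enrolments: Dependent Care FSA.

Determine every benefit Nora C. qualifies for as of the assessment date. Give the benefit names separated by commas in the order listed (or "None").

Dependent Care FSA

Dependent Care FSA — status full-time ✓; service 2 months ≥ 1 month ✓; grade P3 ≥ P3 ✓ → eligible.
Fitness Allowance — status full-time ✗ (requires part-time or temporary) → not eligible.
Dental Plan — status full-time ✓ (not excluded); service 2 months < 120 days ✗ → not eligible.
Paid Parental Leave — status full-time ✓; service 2 months < 3 years (≈1095 days) ✗ → not eligible.
Legal Services Plan — status full-time ✓; service 2 months < 18 months ✗ → not eligible.
Pet Insurance — status full-time ✓; service 2 months < 120 days ✗ → not eligible.
Employee Assistance Program — status full-time ✓; service 2 months < 3 months ✗ → not eligible.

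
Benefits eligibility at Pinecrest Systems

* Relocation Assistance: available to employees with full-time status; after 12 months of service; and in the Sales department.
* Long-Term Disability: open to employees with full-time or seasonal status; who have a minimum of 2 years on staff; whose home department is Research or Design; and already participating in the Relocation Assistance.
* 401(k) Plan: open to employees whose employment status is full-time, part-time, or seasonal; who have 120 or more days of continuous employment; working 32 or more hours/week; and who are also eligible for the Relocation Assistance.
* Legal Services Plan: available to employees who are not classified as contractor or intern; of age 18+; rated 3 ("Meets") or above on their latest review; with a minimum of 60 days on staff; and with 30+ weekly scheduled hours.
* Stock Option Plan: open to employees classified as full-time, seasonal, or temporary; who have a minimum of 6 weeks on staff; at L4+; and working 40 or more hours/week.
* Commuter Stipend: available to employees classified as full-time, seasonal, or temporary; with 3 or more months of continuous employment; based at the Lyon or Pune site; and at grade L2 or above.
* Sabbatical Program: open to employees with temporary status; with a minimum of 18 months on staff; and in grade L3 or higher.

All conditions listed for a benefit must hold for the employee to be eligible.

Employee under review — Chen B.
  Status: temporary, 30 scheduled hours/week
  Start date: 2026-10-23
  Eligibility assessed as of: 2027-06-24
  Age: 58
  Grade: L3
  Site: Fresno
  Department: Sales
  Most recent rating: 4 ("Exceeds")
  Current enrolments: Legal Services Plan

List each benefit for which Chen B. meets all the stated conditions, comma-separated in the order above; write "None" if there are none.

Service from 2026-10-23 to 2027-06-24: 244 days.
Relocation Assistance — status temporary ✗ (requires full-time) → not eligible.
Long-Term Disability — status temporary ✗ (requires full-time or seasonal) → not eligible.
401(k) Plan — status temporary ✗ (requires full-time, part-time, or seasonal) → not eligible.
Legal Services Plan — status temporary ✓ (not excluded); age 58 ≥ 18 ✓; rating 4 ≥ 3 ✓; service 244 days ≥ 60 days ✓; 30 hrs/wk ≥ 30 ✓ → eligible.
Stock Option Plan — status temporary ✓; service 244 days ≥ 6 weeks (≈42 days) ✓; grade L3 < L4 ✗ → not eligible.
Commuter Stipend — status temporary ✓; service 244 days ≥ 3 months (≈90 days) ✓; site Fresno ✗ (not Lyon or Pune) → not eligible.
Sabbatical Program — status temporary ✓; service 244 days < 18 months (≈540 days) ✗ → not eligible.

Legal Services Plan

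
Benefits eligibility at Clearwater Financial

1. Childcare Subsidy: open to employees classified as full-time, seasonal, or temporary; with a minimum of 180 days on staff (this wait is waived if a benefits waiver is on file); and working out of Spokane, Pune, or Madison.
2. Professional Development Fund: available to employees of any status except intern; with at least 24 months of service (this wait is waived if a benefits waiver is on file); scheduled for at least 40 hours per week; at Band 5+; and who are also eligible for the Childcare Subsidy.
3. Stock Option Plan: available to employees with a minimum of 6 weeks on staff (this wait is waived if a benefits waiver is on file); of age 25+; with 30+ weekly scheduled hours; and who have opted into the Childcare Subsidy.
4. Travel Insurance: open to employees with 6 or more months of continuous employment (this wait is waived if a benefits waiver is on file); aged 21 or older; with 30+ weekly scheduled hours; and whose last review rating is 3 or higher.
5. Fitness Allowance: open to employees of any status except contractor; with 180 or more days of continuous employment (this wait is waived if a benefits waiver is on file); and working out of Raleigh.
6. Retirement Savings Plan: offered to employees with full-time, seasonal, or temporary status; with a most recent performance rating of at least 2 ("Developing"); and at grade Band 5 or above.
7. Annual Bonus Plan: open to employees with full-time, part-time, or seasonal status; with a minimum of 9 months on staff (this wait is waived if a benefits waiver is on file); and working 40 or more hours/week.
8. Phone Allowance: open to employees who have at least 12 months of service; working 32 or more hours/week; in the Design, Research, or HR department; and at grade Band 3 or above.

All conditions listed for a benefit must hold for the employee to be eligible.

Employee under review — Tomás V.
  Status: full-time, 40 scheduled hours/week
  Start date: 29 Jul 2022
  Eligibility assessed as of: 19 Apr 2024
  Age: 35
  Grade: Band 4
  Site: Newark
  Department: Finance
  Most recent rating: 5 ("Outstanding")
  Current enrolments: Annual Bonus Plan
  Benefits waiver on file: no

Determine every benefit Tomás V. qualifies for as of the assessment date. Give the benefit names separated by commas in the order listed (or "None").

Service from 29 Jul 2022 to 19 Apr 2024: 630 days.
Childcare Subsidy — status full-time ✓; no waiver, service 630 days ≥ 180 days ✓; site Newark ✗ (not Spokane, Pune, or Madison) → not eligible.
Professional Development Fund — status full-time ✓ (not excluded); no waiver, service 630 days < 24 months (≈720 days) ✗ → not eligible.
Stock Option Plan — no waiver, service 630 days ≥ 6 weeks (≈42 days) ✓; age 35 ≥ 25 ✓; 40 hrs/wk ≥ 30 ✓; not enrolled in Childcare Subsidy ✗ → not eligible.
Travel Insurance — no waiver, service 630 days ≥ 6 months (≈180 days) ✓; age 35 ≥ 21 ✓; 40 hrs/wk ≥ 30 ✓; rating 5 ≥ 3 ✓ → eligible.
Fitness Allowance — status full-time ✓ (not excluded); no waiver, service 630 days ≥ 180 days ✓; site Newark ✗ (not Raleigh) → not eligible.
Retirement Savings Plan — status full-time ✓; rating 5 ≥ 2 ✓; grade Band 4 < Band 5 ✗ → not eligible.
Annual Bonus Plan — status full-time ✓; no waiver, service 630 days ≥ 9 months (≈270 days) ✓; 40 hrs/wk ≥ 40 ✓ → eligible.
Phone Allowance — service 630 days ≥ 12 months (≈360 days) ✓; 40 hrs/wk ≥ 32 ✓; dept Finance ✗ → not eligible.

Travel Insurance, Annual Bonus Plan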